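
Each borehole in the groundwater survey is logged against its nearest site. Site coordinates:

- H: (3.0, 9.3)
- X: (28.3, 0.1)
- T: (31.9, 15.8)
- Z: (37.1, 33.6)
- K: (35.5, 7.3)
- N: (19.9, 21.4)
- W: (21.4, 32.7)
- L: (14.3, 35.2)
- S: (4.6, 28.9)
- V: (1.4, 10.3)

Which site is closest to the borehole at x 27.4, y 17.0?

Squared distances to each site:
H: 654.650; X: 286.420; T: 21.690; Z: 369.650; K: 159.700; N: 75.610; W: 282.490; L: 502.850; S: 661.450; V: 720.890.
Minimum at T.

T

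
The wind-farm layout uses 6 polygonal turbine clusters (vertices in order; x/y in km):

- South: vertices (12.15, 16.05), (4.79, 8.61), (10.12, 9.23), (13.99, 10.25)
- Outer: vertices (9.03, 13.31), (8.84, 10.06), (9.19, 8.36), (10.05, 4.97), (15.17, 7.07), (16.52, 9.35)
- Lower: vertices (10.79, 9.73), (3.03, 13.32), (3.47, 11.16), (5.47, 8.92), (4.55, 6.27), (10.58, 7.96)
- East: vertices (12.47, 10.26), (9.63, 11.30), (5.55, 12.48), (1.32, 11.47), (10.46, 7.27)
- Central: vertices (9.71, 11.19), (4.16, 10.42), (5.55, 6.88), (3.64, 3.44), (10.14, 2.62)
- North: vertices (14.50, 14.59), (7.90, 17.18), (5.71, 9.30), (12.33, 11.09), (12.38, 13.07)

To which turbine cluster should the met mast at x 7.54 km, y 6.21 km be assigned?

Central

Cast a ray rightward from (7.54, 6.21). For each polygon, the edges (by vertex number in listed order) whose endpoints lie on opposite sides of y = 6.21, where each meets that height, and whether that is right or left of the point:
South: no edge straddles that height → 0 crossings.
Outer: 3–4 at x≈9.735 (right), 4–5 at x≈13.073 (right) → 2 crossings.
Lower: no edge straddles that height → 0 crossings.
East: no edge straddles that height → 0 crossings.
Central: 3–4 at x≈5.178 (left), 5–1 at x≈9.960 (right) → 1 crossing.
North: no edge straddles that height → 0 crossings.
Only Central has an odd count, so the point is inside Central.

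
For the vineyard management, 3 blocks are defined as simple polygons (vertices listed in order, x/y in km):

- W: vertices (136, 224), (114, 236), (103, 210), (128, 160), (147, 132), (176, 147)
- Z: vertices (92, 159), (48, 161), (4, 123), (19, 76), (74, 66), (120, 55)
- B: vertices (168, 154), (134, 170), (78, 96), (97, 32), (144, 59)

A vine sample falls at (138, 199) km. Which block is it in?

Cast a ray rightward from (138, 199). For each polygon, the edges (by vertex number in listed order) whose endpoints lie on opposite sides of y = 199, where each meets that height, and whether that is right or left of the point:
W: 3–4 at x≈108.5 (left), 6–1 at x≈149.0 (right) → 1 crossing.
Z: no edge straddles that height → 0 crossings.
B: no edge straddles that height → 0 crossings.
Only W has an odd count, so the point is inside W.

W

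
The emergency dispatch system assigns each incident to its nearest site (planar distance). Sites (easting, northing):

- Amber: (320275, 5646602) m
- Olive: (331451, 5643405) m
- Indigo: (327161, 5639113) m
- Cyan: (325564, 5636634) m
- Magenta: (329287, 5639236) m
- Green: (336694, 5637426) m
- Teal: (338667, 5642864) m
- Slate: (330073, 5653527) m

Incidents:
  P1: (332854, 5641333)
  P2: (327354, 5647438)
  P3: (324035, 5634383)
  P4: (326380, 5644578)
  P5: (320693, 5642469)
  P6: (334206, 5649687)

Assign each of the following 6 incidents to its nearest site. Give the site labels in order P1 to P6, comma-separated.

P1 → Olive (d²=6261593.00)
P2 → Olive (d²=33050498.00)
P3 → Cyan (d²=7404842.00)
P4 → Olive (d²=27090970.00)
P5 → Amber (d²=17256413.00)
P6 → Slate (d²=31827289.00)

Olive, Olive, Cyan, Olive, Amber, Slate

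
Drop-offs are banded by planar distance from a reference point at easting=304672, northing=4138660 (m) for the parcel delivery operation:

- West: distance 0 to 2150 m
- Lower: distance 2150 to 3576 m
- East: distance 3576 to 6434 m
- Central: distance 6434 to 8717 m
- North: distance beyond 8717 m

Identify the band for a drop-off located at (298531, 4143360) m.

Distance = √((298531−304672)² + (4143360−4138660)²) = √(37711881.000 + 22090000.000) = 7733.168 m.
6434 ≤ 7733.168 < 8717 → Central.

Central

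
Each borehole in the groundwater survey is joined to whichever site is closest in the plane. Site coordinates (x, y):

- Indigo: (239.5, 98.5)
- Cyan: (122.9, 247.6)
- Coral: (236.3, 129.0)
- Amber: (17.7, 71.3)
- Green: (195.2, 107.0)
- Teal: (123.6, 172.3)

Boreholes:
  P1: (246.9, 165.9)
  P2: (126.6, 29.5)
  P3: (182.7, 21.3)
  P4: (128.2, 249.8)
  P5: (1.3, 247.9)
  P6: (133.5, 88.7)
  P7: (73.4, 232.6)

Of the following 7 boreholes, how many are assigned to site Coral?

1

P1 → Coral
P2 → Green
P3 → Green
P4 → Cyan
P5 → Cyan
P6 → Green
P7 → Cyan
1 of the 7 goes to Coral.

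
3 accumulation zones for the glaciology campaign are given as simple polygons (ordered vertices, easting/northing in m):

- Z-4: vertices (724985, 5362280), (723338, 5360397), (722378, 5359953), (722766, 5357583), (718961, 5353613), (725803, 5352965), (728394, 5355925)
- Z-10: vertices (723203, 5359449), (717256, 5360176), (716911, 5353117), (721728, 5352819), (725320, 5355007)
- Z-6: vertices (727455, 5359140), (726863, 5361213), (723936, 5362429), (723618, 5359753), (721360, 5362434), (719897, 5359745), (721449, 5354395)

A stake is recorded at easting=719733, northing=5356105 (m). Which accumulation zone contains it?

Cast a ray rightward from (719733, 5356105). For each polygon, the edges (by vertex number in listed order) whose endpoints lie on opposite sides of northing = 5356105, where each meets that height, and whether that is right or left of the point:
Z-4: 4–5 at easting≈721349.4 (right), 7–1 at easting≈728297.4 (right) → 2 crossings.
Z-10: 2–3 at easting≈717057.0 (left), 5–1 at easting≈724796.7 (right) → 1 crossing.
Z-6: 6–7 at easting≈720952.9 (right), 7–1 at easting≈723613.4 (right) → 2 crossings.
Only Z-10 has an odd count, so the point is inside Z-10.

Z-10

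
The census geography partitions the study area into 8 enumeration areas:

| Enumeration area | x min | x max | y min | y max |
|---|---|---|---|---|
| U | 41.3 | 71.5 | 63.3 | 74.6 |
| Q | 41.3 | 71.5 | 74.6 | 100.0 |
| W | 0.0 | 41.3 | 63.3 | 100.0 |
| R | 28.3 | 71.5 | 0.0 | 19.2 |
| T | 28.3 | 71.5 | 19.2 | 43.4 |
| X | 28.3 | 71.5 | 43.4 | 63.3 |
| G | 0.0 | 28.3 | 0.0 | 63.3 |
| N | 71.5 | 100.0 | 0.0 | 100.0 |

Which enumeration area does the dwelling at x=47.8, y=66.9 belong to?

The point has x = 47.8 and y = 66.9.
Only U satisfies 41.3 ≤ x ≤ 71.5 and 63.3 ≤ y ≤ 74.6.

U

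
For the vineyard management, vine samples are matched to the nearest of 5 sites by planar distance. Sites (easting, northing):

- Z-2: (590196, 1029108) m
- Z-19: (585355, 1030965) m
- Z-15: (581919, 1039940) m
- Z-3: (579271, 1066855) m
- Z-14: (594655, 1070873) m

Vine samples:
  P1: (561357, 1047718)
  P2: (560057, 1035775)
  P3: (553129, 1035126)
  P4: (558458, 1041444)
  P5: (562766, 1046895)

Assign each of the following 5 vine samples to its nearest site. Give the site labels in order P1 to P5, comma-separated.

P1 → Z-15 (d²=483293128.00)
P2 → Z-15 (d²=495294269.00)
P3 → Z-15 (d²=852038696.00)
P4 → Z-15 (d²=552680537.00)
P5 → Z-15 (d²=415209434.00)

Z-15, Z-15, Z-15, Z-15, Z-15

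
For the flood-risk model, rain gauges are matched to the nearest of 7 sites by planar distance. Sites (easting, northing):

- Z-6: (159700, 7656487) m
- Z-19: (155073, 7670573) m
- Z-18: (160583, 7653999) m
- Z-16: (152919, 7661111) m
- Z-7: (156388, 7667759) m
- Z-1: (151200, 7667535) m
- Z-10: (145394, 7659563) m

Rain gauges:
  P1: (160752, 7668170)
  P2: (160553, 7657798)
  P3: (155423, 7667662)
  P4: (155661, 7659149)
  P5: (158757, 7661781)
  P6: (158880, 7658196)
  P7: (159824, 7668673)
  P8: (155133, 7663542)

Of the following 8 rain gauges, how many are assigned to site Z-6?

P1 → Z-7
P2 → Z-6
P3 → Z-7
P4 → Z-16
P5 → Z-6
P6 → Z-6
P7 → Z-7
P8 → Z-16
3 of the 8 go to Z-6.

3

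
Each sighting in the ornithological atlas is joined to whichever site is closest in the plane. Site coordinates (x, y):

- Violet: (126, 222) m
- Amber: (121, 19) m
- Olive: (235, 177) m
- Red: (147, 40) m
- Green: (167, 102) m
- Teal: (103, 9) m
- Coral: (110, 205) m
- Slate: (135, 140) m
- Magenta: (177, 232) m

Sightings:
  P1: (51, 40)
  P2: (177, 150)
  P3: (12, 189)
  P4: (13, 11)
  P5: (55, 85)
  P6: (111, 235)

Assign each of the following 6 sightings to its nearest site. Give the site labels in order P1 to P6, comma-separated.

P1 → Teal (d²=3665.00)
P2 → Slate (d²=1864.00)
P3 → Coral (d²=9860.00)
P4 → Teal (d²=8104.00)
P5 → Teal (d²=8080.00)
P6 → Violet (d²=394.00)

Teal, Slate, Coral, Teal, Teal, Violet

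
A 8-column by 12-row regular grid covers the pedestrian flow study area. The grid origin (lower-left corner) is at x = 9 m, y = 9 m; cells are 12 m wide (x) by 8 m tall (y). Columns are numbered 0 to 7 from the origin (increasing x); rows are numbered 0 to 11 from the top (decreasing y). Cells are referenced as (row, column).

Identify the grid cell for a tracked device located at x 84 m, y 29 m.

(9, 6)

Column index: ⌊(84 − 9) / 12⌋ = ⌊6.250⌋ = 6
Row offset from origin: ⌊(29 − 9) / 8⌋ = ⌊2.500⌋ = 2 → row 9 (counted from top)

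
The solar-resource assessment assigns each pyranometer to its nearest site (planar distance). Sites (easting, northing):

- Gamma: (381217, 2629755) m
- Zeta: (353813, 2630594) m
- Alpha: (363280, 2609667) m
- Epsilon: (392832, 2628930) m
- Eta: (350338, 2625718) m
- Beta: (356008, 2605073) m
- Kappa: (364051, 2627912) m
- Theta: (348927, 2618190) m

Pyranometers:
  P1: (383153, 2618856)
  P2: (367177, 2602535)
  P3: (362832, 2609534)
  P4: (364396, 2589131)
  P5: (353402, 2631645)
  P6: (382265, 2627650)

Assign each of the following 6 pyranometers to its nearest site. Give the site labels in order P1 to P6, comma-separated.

P1 → Gamma (d²=122536297.00)
P2 → Alpha (d²=66052033.00)
P3 → Alpha (d²=218393.00)
P4 → Beta (d²=324505908.00)
P5 → Zeta (d²=1273522.00)
P6 → Gamma (d²=5529329.00)

Gamma, Alpha, Alpha, Beta, Zeta, Gamma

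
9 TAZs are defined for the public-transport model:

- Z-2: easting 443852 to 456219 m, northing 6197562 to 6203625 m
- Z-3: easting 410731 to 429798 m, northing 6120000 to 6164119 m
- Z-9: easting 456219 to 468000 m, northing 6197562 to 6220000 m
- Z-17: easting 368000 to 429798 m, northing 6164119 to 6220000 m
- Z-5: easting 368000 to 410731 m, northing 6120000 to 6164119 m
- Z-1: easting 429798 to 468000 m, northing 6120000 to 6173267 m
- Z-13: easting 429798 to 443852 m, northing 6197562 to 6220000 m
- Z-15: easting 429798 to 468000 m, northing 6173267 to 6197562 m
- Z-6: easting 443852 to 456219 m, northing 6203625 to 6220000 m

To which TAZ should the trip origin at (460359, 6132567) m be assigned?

The point has easting = 460359 and northing = 6132567.
Only Z-1 satisfies 429798 ≤ easting ≤ 468000 and 6120000 ≤ northing ≤ 6173267.

Z-1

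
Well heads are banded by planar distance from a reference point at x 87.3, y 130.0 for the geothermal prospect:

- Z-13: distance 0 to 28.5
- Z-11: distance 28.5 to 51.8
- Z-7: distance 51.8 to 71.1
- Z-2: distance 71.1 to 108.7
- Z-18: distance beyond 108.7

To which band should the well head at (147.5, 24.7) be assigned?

Distance = √((147.5−87.3)² + (24.7−130.0)²) = √(3624.040 + 11088.090) = 121.294.
108.7 ≤ 121.294 < ∞ → Z-18.

Z-18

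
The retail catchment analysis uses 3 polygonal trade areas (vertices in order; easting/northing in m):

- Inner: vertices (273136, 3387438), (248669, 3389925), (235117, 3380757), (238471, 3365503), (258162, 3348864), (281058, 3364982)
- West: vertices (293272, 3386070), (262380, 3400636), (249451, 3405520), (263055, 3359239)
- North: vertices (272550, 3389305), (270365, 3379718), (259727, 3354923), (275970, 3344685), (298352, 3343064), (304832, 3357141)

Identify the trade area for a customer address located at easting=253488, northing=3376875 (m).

Inner

Cast a ray rightward from (253488, 3376875). For each polygon, the edges (by vertex number in listed order) whose endpoints lie on opposite sides of northing = 3376875, where each meets that height, and whether that is right or left of the point:
Inner: 3–4 at easting≈235970.6 (left), 6–1 at easting≈276862.4 (right) → 1 crossing.
West: 3–4 at easting≈257871.0 (right), 4–1 at easting≈282916.6 (right) → 2 crossings.
North: 2–3 at easting≈269145.2 (right), 6–1 at easting≈285025.6 (right) → 2 crossings.
Only Inner has an odd count, so the point is inside Inner.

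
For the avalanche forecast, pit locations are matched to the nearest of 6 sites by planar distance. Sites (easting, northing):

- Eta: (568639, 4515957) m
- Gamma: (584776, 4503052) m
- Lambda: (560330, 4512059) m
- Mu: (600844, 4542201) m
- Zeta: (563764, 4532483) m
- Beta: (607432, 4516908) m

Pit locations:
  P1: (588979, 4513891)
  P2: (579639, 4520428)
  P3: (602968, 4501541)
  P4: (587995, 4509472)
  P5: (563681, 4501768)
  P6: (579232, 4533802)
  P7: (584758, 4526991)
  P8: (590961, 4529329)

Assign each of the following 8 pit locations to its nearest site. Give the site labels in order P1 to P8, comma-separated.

P1 → Gamma (d²=135149130.00)
P2 → Eta (d²=140989841.00)
P3 → Beta (d²=256071985.00)
P4 → Gamma (d²=51578361.00)
P5 → Lambda (d²=117133882.00)
P6 → Zeta (d²=240998785.00)
P7 → Eta (d²=381571317.00)
P8 → Mu (d²=263362073.00)

Gamma, Eta, Beta, Gamma, Lambda, Zeta, Eta, Mu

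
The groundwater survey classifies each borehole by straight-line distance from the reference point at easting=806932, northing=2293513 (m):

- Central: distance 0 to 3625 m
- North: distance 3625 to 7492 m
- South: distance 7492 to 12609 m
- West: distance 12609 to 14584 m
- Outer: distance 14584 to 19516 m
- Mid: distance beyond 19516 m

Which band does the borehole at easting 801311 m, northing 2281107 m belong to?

West

Distance = √((801311−806932)² + (2281107−2293513)²) = √(31595641.000 + 153908836.000) = 13620.003 m.
12609 ≤ 13620.003 < 14584 → West.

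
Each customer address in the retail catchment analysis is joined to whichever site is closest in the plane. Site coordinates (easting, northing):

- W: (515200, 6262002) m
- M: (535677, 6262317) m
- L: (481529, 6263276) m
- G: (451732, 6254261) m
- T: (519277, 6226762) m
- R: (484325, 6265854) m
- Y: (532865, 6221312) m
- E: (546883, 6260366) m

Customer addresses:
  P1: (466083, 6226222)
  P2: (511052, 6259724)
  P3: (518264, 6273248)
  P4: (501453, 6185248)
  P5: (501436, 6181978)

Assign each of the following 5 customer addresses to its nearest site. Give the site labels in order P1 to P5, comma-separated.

G, W, W, T, T

P1 → G (d²=992136722.00)
P2 → W (d²=22395188.00)
P3 → W (d²=135860612.00)
P4 → T (d²=2041107172.00)
P5 → T (d²=2323907937.00)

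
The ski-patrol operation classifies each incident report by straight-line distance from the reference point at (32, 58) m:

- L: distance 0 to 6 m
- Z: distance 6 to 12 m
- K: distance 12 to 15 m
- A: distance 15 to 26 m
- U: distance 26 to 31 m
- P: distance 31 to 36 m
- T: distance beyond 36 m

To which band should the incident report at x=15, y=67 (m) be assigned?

Distance = √((15−32)² + (67−58)²) = √(289.000 + 81.000) = 19.235 m.
15 ≤ 19.235 < 26 → A.

A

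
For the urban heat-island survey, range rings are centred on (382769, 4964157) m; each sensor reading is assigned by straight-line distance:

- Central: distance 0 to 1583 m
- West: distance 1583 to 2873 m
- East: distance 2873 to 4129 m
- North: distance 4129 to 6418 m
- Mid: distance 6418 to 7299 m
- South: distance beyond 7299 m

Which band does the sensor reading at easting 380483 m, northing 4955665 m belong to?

South

Distance = √((380483−382769)² + (4955665−4964157)²) = √(5225796.000 + 72114064.000) = 8794.308 m.
7299 ≤ 8794.308 < ∞ → South.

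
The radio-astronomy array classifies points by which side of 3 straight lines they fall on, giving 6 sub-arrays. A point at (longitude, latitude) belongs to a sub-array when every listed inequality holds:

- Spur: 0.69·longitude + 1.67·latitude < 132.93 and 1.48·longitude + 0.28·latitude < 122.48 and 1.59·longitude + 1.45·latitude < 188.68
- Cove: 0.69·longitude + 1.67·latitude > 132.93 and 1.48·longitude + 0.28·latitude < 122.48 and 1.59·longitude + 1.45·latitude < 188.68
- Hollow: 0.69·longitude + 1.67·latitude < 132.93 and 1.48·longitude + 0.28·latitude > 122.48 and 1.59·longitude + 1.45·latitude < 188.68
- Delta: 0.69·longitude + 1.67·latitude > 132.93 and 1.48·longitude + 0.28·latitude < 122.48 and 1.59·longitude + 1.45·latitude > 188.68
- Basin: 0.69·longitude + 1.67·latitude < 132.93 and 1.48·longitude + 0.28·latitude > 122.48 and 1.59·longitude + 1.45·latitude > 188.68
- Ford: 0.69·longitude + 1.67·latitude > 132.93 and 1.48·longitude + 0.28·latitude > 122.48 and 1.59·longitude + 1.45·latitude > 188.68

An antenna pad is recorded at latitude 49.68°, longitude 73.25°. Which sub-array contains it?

0.69·73.25 + 1.67·49.68 = 133.508, which is > 132.93
1.48·73.25 + 0.28·49.68 = 122.320, which is < 122.48
1.59·73.25 + 1.45·49.68 = 188.504, which is < 188.68
This sign pattern matches Cove.

Cove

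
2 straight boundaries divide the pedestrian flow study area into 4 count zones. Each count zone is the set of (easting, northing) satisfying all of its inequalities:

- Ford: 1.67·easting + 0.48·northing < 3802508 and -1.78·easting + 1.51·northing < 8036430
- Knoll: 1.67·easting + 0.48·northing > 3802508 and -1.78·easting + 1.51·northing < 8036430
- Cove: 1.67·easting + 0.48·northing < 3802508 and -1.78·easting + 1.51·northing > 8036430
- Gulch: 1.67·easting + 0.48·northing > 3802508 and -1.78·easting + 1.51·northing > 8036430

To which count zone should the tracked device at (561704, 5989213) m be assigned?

1.67·561704 + 0.48·5989213 = 3812867.920, which is > 3802508
-1.78·561704 + 1.51·5989213 = 8043878.510, which is > 8036430
This sign pattern matches Gulch.

Gulch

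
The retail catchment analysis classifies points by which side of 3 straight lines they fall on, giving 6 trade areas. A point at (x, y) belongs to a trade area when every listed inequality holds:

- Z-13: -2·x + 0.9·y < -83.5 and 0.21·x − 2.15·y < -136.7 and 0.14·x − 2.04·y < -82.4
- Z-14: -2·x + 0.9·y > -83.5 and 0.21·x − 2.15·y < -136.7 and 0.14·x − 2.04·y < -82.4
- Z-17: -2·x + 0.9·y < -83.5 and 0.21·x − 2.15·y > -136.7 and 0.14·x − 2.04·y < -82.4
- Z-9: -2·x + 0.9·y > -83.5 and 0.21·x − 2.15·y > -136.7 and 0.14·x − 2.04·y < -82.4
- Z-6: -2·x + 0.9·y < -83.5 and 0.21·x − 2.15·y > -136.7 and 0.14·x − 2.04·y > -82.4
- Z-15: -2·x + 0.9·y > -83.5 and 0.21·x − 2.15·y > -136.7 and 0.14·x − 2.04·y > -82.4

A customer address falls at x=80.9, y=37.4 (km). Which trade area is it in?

-2·80.9 + 0.9·37.4 = -128.140, which is < -83.5
0.21·80.9 − 2.15·37.4 = -63.421, which is > -136.7
0.14·80.9 − 2.04·37.4 = -64.970, which is > -82.4
This sign pattern matches Z-6.

Z-6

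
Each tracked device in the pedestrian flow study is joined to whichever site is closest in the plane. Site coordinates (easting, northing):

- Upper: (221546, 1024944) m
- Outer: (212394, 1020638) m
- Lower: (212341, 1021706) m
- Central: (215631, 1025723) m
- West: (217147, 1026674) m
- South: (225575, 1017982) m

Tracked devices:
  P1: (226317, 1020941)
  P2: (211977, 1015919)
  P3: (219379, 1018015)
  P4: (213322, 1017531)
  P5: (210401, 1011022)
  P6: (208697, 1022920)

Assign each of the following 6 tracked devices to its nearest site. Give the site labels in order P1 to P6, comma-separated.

South, Outer, South, Outer, Outer, Lower

P1 → South (d²=9306245.00)
P2 → Outer (d²=22442850.00)
P3 → South (d²=38391505.00)
P4 → Outer (d²=10514633.00)
P5 → Outer (d²=96439505.00)
P6 → Lower (d²=14752532.00)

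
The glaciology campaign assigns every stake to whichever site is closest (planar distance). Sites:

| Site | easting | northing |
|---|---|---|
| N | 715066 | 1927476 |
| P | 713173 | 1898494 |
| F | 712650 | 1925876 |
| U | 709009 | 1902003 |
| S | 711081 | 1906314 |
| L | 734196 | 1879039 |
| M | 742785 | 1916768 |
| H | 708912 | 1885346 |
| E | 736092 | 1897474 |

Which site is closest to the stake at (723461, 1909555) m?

S

Squared distances to each site:
N: 391638266.000; P: 228188665.000; F: 383252762.000; U: 265893008.000; S: 163768481.000; L: 1046466481.000; M: 425444345.000; H: 797749082.000; E: 305492722.000.
Minimum at S.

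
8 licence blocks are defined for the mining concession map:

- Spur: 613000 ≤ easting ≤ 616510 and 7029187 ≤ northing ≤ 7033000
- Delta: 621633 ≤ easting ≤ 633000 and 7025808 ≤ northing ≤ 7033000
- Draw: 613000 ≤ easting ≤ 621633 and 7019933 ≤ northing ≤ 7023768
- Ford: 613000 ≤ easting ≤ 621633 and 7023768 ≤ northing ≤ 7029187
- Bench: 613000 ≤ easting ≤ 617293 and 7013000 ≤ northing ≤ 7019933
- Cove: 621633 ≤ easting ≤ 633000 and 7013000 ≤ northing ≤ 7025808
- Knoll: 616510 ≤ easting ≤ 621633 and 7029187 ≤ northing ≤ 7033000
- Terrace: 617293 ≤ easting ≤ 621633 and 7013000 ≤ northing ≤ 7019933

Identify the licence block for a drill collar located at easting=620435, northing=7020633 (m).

Draw

The point has easting = 620435 and northing = 7020633.
Only Draw satisfies 613000 ≤ easting ≤ 621633 and 7019933 ≤ northing ≤ 7023768.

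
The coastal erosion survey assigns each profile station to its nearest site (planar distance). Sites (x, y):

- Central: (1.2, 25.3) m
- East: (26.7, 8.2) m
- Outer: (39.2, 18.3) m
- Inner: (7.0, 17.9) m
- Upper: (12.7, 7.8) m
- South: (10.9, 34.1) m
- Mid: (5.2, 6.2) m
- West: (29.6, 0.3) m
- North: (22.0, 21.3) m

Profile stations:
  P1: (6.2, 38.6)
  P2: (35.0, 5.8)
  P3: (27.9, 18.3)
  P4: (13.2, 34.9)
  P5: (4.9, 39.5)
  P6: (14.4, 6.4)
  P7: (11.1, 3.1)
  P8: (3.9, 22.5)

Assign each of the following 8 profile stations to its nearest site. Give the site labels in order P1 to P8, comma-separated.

P1 → South (d²=42.34)
P2 → West (d²=59.41)
P3 → North (d²=43.81)
P4 → South (d²=5.93)
P5 → South (d²=65.16)
P6 → Upper (d²=4.85)
P7 → Upper (d²=24.65)
P8 → Central (d²=15.13)

South, West, North, South, South, Upper, Upper, Central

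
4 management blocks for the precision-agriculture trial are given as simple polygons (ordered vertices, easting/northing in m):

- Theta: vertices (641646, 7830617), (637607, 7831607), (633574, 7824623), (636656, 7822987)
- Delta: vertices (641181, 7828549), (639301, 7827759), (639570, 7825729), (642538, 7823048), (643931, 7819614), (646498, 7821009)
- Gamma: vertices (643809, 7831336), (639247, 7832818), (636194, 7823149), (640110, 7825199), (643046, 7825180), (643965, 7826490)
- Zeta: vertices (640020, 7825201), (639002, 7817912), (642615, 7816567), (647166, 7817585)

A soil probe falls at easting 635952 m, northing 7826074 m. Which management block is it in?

Theta

Cast a ray rightward from (635952, 7826074). For each polygon, the edges (by vertex number in listed order) whose endpoints lie on opposite sides of northing = 7826074, where each meets that height, and whether that is right or left of the point:
Theta: 2–3 at easting≈634411.9 (left), 4–1 at easting≈638674.9 (right) → 1 crossing.
Delta: 2–3 at easting≈639524.3 (right), 6–1 at easting≈642926.3 (right) → 2 crossings.
Gamma: 2–3 at easting≈637117.6 (right), 5–6 at easting≈643673.2 (right) → 2 crossings.
Zeta: no edge straddles that height → 0 crossings.
Only Theta has an odd count, so the point is inside Theta.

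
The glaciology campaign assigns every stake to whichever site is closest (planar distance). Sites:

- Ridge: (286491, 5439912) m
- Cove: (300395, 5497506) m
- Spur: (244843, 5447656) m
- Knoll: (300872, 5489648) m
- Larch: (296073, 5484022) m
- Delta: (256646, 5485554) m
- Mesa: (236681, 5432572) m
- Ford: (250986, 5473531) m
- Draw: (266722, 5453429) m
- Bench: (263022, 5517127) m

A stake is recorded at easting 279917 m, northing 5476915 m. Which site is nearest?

Squared distances to each site:
Ridge: 1412439485.000; Cove: 843337765.000; Spur: 2086274557.000; Knoll: 601241314.000; Larch: 311525785.000; Delta: 616171762.000; Mesa: 3835653345.000; Ford: 848454217.000; Draw: 725700221.000; Bench: 1902445969.000.
Minimum at Larch.

Larch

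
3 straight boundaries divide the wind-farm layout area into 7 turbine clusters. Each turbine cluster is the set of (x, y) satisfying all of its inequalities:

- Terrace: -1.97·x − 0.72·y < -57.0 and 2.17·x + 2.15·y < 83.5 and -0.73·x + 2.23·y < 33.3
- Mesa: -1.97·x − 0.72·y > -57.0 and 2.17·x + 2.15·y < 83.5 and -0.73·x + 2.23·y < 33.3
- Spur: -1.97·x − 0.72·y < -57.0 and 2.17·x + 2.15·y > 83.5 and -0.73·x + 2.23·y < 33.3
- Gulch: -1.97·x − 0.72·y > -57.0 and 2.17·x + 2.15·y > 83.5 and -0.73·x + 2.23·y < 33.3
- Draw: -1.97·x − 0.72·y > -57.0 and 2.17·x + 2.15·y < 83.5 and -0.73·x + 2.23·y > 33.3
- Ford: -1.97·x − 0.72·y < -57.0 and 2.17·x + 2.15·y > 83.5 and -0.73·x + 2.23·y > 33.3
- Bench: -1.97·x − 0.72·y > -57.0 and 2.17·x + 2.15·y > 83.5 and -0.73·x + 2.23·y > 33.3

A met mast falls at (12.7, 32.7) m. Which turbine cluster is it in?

Bench

-1.97·12.7 − 0.72·32.7 = -48.563, which is > -57.0
2.17·12.7 + 2.15·32.7 = 97.864, which is > 83.5
-0.73·12.7 + 2.23·32.7 = 63.650, which is > 33.3
This sign pattern matches Bench.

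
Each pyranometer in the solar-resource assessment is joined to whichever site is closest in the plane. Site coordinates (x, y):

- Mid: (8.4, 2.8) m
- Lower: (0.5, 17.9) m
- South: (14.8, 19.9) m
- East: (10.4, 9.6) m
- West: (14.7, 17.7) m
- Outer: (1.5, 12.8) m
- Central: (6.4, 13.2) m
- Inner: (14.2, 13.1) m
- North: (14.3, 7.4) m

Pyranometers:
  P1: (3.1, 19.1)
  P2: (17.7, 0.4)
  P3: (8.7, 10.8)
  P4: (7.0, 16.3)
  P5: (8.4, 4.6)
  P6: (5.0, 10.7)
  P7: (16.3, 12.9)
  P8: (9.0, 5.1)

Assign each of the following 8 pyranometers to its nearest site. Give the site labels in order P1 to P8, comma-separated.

P1 → Lower (d²=8.20)
P2 → North (d²=60.56)
P3 → East (d²=4.33)
P4 → Central (d²=9.97)
P5 → Mid (d²=3.24)
P6 → Central (d²=8.21)
P7 → Inner (d²=4.45)
P8 → Mid (d²=5.65)

Lower, North, East, Central, Mid, Central, Inner, Mid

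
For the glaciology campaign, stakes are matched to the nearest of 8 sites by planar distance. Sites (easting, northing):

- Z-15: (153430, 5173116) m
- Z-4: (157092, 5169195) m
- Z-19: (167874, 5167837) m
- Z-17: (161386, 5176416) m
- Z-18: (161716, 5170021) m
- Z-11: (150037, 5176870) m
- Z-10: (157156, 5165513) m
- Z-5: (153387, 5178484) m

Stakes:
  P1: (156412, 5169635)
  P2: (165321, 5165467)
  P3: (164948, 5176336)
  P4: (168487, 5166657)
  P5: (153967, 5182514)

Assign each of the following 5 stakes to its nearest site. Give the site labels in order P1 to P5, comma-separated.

Z-4, Z-19, Z-17, Z-19, Z-5

P1 → Z-4 (d²=656000.00)
P2 → Z-19 (d²=12134709.00)
P3 → Z-17 (d²=12694244.00)
P4 → Z-19 (d²=1768169.00)
P5 → Z-5 (d²=16577300.00)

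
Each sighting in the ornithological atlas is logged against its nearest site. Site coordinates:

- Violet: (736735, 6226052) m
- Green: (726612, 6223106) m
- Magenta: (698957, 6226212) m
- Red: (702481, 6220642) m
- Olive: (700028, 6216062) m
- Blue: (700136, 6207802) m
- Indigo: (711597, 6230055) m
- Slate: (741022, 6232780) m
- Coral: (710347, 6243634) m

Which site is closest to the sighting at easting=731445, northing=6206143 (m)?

Green

Squared distances to each site:
Violet: 424352381.000; Green: 311101258.000; Magenta: 1458234905.000; Red: 1049134297.000; Olive: 1085414450.000; Blue: 983005762.000; Indigo: 965726848.000; Slate: 801248698.000; Coral: 1850700685.000.
Minimum at Green.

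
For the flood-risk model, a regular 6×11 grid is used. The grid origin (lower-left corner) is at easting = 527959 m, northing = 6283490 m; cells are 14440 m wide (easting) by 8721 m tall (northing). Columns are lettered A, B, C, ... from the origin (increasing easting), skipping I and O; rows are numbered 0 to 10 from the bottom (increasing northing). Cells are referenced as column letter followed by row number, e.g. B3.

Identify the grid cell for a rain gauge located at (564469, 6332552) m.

C5

Column index: ⌊(564469 − 527959) / 14440⌋ = ⌊2.528⌋ = 2 → column C
Row offset from origin: ⌊(6332552 − 6283490) / 8721⌋ = ⌊5.626⌋ = 5 → row 5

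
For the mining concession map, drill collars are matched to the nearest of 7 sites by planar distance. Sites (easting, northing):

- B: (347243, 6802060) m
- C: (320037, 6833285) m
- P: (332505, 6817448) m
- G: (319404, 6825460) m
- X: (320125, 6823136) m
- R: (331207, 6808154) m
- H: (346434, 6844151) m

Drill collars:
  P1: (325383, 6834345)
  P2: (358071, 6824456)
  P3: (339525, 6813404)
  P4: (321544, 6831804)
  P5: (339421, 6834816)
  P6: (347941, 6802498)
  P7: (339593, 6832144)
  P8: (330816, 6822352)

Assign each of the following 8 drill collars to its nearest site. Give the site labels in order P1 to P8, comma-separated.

C, H, P, C, H, B, H, P

P1 → C (d²=29703316.00)
P2 → H (d²=523312794.00)
P3 → P (d²=65634336.00)
P4 → C (d²=4464410.00)
P5 → H (d²=136324394.00)
P6 → B (d²=679048.00)
P7 → H (d²=190967330.00)
P8 → P (d²=26901937.00)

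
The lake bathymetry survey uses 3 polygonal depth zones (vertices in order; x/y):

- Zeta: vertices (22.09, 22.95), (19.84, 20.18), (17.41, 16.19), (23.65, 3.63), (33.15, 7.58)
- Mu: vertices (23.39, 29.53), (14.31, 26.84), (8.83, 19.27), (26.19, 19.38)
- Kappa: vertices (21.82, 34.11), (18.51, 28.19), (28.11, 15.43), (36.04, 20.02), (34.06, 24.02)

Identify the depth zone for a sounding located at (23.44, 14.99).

Zeta

Cast a ray rightward from (23.44, 14.99). For each polygon, the edges (by vertex number in listed order) whose endpoints lie on opposite sides of y = 14.99, where each meets that height, and whether that is right or left of the point:
Zeta: 3–4 at x≈18.006 (left), 5–1 at x≈27.818 (right) → 1 crossing.
Mu: no edge straddles that height → 0 crossings.
Kappa: no edge straddles that height → 0 crossings.
Only Zeta has an odd count, so the point is inside Zeta.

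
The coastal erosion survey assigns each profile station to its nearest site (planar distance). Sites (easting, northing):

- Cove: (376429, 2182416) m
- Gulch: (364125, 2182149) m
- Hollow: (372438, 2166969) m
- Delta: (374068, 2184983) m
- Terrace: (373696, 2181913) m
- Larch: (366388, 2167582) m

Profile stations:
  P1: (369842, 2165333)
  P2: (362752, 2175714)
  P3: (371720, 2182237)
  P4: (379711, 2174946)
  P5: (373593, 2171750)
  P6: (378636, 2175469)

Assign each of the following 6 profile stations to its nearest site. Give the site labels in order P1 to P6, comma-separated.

P1 → Hollow (d²=9415712.00)
P2 → Gulch (d²=43294354.00)
P3 → Terrace (d²=4009552.00)
P4 → Cove (d²=66572424.00)
P5 → Hollow (d²=24191986.00)
P6 → Cove (d²=53131658.00)

Hollow, Gulch, Terrace, Cove, Hollow, Cove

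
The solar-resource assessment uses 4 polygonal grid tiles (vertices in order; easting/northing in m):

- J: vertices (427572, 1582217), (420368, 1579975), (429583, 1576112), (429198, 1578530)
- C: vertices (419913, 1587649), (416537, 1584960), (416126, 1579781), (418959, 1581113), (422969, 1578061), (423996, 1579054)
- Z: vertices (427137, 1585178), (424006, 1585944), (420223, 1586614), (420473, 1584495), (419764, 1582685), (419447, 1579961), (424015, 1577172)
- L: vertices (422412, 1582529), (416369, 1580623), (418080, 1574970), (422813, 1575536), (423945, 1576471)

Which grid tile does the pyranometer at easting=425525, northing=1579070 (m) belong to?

J

Cast a ray rightward from (425525, 1579070). For each polygon, the edges (by vertex number in listed order) whose endpoints lie on opposite sides of northing = 1579070, where each meets that height, and whether that is right or left of the point:
J: 2–3 at easting≈422526.8 (left), 4–1 at easting≈428959.9 (right) → 1 crossing.
C: 4–5 at easting≈421643.3 (left), 6–1 at easting≈423988.4 (left) → 0 crossings.
Z: 6–7 at easting≈420906.3 (left), 7–1 at easting≈424755.1 (left) → 0 crossings.
L: 2–3 at easting≈416839.0 (left), 5–1 at easting≈423287.3 (left) → 0 crossings.
Only J has an odd count, so the point is inside J.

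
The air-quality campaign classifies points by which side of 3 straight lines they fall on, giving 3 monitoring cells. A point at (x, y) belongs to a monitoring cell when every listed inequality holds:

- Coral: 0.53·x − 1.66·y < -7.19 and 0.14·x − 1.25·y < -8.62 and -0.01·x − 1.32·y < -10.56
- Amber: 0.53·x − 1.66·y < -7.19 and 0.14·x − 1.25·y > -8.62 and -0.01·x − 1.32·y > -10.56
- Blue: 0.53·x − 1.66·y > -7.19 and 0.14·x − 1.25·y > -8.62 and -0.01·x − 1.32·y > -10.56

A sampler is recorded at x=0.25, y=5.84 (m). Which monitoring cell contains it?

0.53·0.25 − 1.66·5.84 = -9.562, which is < -7.19
0.14·0.25 − 1.25·5.84 = -7.265, which is > -8.62
-0.01·0.25 − 1.32·5.84 = -7.711, which is > -10.56
This sign pattern matches Amber.

Amber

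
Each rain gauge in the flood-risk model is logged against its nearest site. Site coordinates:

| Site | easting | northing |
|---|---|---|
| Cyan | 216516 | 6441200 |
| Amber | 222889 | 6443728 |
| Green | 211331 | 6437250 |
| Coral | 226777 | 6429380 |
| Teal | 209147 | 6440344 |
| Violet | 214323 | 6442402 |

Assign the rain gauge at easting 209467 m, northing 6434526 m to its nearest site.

Squared distances to each site:
Cyan: 94230677.000; Amber: 264826888.000; Green: 10894672.000; Coral: 326117416.000; Teal: 33951524.000; Violet: 85612112.000.
Minimum at Green.

Green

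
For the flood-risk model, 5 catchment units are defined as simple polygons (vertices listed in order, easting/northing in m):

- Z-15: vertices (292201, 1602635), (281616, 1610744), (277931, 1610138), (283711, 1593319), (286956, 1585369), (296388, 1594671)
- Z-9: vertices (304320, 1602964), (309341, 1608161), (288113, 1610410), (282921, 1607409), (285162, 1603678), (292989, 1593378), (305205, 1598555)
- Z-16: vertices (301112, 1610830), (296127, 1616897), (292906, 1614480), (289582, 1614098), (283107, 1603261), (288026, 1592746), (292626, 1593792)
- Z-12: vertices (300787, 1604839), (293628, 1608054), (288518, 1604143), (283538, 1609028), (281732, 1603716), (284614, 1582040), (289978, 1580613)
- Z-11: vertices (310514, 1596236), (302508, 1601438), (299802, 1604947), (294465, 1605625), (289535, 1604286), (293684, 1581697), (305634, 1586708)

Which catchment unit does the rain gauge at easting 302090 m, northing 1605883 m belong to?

Z-9

Cast a ray rightward from (302090, 1605883). For each polygon, the edges (by vertex number in listed order) whose endpoints lie on opposite sides of northing = 1605883, where each meets that height, and whether that is right or left of the point:
Z-15: 1–2 at easting≈287961.3 (left), 3–4 at easting≈279393.3 (left) → 0 crossings.
Z-9: 1–2 at easting≈307140.1 (right), 4–5 at easting≈283837.6 (left) → 1 crossing.
Z-16: 4–5 at easting≈284673.6 (left), 7–1 at easting≈298648.1 (left) → 0 crossings.
Z-12: 1–2 at easting≈298462.3 (left), 2–3 at easting≈290791.4 (left), 3–4 at easting≈286744.2 (left), 4–5 at easting≈282468.7 (left) → 0 crossings.
Z-11: no edge straddles that height → 0 crossings.
Only Z-9 has an odd count, so the point is inside Z-9.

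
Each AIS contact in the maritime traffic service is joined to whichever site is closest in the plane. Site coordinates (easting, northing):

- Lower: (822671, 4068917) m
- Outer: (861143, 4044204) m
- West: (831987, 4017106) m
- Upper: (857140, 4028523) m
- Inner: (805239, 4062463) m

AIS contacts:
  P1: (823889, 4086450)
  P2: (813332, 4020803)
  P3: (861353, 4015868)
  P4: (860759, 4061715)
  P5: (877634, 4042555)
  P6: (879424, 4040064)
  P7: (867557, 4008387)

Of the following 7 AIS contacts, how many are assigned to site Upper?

2

P1 → Lower
P2 → West
P3 → Upper
P4 → Outer
P5 → Outer
P6 → Outer
P7 → Upper
2 of the 7 go to Upper.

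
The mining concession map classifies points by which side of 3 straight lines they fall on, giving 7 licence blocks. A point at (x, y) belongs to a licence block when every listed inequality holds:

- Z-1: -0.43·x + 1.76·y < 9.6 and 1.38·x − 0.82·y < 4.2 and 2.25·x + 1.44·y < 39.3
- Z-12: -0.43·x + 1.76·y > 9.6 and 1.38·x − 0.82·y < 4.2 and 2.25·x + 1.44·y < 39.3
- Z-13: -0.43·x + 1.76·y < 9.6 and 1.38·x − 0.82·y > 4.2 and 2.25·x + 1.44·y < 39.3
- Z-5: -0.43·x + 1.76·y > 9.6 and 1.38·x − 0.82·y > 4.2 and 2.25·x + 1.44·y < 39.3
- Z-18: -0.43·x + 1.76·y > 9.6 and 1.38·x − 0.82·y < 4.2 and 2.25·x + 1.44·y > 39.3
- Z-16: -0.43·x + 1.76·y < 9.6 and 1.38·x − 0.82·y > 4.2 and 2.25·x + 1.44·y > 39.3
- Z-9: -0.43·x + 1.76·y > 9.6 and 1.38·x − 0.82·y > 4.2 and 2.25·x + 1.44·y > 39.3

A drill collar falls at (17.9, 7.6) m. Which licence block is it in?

Z-16

-0.43·17.9 + 1.76·7.6 = 5.679, which is < 9.6
1.38·17.9 − 0.82·7.6 = 18.470, which is > 4.2
2.25·17.9 + 1.44·7.6 = 51.219, which is > 39.3
This sign pattern matches Z-16.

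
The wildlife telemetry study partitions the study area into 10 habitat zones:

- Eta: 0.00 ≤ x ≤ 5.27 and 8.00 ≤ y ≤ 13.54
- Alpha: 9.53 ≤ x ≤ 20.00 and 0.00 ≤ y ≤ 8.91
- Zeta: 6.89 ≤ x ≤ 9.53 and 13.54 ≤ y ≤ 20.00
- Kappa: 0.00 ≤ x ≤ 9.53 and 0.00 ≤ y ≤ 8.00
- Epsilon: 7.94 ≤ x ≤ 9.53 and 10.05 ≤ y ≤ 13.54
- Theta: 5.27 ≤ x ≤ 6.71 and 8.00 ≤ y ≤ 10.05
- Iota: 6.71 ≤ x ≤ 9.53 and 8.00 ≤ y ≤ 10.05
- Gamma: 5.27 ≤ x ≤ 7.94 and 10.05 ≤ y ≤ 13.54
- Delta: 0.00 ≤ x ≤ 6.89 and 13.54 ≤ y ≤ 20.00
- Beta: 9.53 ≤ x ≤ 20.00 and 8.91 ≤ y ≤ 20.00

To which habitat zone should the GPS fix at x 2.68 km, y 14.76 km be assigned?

Delta

The point has x = 2.68 and y = 14.76.
Only Delta satisfies 0.00 ≤ x ≤ 6.89 and 13.54 ≤ y ≤ 20.00.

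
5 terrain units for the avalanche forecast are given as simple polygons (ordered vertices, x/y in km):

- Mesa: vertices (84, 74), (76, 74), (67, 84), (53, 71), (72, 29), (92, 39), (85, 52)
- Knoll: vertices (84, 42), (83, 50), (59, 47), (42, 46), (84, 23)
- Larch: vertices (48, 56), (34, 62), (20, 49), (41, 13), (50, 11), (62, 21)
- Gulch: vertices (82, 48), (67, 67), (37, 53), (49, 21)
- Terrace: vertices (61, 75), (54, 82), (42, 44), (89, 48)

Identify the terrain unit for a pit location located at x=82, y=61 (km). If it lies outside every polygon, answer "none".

Mesa

Cast a ray rightward from (82, 61). For each polygon, the edges (by vertex number in listed order) whose endpoints lie on opposite sides of y = 61, where each meets that height, and whether that is right or left of the point:
Mesa: 4–5 at x≈57.5 (left), 7–1 at x≈84.6 (right) → 1 crossing.
Knoll: no edge straddles that height → 0 crossings.
Larch: 1–2 at x≈36.3 (left), 2–3 at x≈32.9 (left) → 0 crossings.
Gulch: 1–2 at x≈71.7 (left), 2–3 at x≈54.1 (left) → 0 crossings.
Terrace: 2–3 at x≈47.4 (left), 4–1 at x≈75.5 (left) → 0 crossings.
Only Mesa has an odd count, so the point is inside Mesa.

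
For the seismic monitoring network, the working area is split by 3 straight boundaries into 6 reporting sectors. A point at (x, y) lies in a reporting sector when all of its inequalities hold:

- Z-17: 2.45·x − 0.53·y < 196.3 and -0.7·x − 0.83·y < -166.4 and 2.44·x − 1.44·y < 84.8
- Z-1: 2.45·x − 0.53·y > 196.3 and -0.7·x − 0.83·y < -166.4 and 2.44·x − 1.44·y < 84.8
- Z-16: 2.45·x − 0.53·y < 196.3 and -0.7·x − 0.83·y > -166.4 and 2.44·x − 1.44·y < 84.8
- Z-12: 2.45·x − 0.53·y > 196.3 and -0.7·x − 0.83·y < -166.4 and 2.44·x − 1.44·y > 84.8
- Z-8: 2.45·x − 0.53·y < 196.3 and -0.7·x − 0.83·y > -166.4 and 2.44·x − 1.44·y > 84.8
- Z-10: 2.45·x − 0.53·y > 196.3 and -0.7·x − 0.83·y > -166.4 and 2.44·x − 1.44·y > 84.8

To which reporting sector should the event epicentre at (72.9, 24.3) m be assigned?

2.45·72.9 − 0.53·24.3 = 165.726, which is < 196.3
-0.7·72.9 − 0.83·24.3 = -71.199, which is > -166.4
2.44·72.9 − 1.44·24.3 = 142.884, which is > 84.8
This sign pattern matches Z-8.

Z-8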